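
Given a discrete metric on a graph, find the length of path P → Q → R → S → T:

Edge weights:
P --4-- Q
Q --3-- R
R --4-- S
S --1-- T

Arc length = 4 + 3 + 4 + 1 = 12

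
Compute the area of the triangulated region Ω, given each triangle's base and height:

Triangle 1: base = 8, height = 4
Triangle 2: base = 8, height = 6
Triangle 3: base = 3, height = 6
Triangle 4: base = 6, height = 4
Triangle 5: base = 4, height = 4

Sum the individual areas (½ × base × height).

(1/2)×8×4 + (1/2)×8×6 + (1/2)×3×6 + (1/2)×6×4 + (1/2)×4×4 = 69.0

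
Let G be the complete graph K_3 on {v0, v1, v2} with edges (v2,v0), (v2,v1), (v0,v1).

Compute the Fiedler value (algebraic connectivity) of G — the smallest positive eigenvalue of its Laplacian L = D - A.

For the complete graph K_n, L = nI − J (J = all-ones matrix). J has eigenvalues n (once, eigenvector 𝟙) and 0 (multiplicity n−1), so L has eigenvalues 0 (once) and n (multiplicity n−1). Here n = 3: eigenvalue 0 once and 3 with multiplicity 2.
Laplacian eigenvalues: [0.0, 3.0, 3.0]. Algebraic connectivity (smallest non-zero eigenvalue) = 3.0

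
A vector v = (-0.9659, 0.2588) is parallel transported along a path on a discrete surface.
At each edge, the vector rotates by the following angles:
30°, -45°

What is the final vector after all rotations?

Total rotation: 30° + (-45°) = -15°. Final vector: (-0.8660, 0.5000)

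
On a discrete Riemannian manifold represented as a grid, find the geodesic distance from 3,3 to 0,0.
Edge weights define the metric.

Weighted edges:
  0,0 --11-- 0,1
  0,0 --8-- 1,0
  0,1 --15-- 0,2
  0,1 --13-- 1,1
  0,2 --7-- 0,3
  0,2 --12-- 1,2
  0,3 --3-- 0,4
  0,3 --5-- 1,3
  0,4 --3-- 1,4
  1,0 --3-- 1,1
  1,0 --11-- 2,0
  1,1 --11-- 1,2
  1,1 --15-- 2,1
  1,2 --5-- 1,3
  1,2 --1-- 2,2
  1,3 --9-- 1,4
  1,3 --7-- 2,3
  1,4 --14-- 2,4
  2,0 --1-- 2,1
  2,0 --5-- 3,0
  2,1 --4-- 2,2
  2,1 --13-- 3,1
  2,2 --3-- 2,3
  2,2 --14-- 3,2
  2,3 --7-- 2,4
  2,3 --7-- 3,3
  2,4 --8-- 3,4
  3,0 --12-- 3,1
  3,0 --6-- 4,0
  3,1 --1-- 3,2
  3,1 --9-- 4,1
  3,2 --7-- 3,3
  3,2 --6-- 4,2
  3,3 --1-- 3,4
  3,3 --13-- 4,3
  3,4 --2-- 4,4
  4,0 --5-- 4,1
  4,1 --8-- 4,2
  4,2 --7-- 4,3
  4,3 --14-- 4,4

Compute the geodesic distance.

Shortest path: 3,3 → 2,3 → 2,2 → 1,2 → 1,1 → 1,0 → 0,0, total weight = 33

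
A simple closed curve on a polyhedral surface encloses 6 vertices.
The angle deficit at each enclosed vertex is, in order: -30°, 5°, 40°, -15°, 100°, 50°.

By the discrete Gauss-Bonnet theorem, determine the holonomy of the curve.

Holonomy = total enclosed curvature = (-30°) + 5° + 40° + (-15°) + 100° + 50° = 150°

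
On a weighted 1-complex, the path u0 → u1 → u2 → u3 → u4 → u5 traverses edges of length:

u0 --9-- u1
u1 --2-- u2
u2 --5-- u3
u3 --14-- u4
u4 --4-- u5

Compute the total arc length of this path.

Arc length = 9 + 2 + 5 + 14 + 4 = 34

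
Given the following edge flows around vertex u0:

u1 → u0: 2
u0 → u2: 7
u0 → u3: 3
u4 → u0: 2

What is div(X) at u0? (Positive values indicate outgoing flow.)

Divergence = sum of outgoing flows = (-2) + 7 + 3 + (-2) = 6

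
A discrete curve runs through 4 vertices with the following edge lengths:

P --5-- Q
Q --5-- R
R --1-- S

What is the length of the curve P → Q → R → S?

Arc length = 5 + 5 + 1 = 11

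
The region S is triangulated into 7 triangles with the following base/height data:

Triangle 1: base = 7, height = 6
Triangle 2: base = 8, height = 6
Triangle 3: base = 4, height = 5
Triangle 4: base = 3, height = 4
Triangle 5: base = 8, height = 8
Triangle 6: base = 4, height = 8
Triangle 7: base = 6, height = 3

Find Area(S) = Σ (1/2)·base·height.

(1/2)×7×6 + (1/2)×8×6 + (1/2)×4×5 + (1/2)×3×4 + (1/2)×8×8 + (1/2)×4×8 + (1/2)×6×3 = 118.0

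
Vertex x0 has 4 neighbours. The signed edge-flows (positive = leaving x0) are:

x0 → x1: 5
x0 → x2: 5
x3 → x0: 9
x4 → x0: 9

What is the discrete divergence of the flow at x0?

Divergence = sum of outgoing flows = 5 + 5 + (-9) + (-9) = -8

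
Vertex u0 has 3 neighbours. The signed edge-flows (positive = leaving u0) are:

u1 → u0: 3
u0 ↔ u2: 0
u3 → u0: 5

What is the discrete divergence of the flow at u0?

Divergence = sum of outgoing flows = (-3) + 0 + (-5) = -8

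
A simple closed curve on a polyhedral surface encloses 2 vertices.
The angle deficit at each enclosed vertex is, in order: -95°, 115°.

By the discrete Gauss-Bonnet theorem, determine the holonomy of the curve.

Holonomy = total enclosed curvature = (-95°) + 115° = 20°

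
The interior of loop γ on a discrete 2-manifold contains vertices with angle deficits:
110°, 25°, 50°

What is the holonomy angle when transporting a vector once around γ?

Holonomy = total enclosed curvature = 110° + 25° + 50° = 185°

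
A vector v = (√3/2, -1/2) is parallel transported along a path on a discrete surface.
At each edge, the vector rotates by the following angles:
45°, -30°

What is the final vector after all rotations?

Total rotation: 45° + (-30°) = 15°. Final vector: (0.9659, -0.2588)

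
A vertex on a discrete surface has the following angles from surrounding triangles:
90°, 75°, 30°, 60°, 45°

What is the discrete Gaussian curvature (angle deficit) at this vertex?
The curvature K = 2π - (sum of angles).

Sum of angles = 300°. K = 360° - 300° = 60° = π/3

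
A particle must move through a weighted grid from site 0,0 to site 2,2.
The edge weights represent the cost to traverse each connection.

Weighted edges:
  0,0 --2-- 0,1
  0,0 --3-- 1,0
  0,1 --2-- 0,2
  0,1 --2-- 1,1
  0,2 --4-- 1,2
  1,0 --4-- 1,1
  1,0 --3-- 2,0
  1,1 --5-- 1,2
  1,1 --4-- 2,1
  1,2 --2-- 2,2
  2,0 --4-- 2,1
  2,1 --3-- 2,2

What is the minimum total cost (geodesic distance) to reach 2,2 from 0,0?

Shortest path: 0,0 → 0,1 → 0,2 → 1,2 → 2,2, total weight = 10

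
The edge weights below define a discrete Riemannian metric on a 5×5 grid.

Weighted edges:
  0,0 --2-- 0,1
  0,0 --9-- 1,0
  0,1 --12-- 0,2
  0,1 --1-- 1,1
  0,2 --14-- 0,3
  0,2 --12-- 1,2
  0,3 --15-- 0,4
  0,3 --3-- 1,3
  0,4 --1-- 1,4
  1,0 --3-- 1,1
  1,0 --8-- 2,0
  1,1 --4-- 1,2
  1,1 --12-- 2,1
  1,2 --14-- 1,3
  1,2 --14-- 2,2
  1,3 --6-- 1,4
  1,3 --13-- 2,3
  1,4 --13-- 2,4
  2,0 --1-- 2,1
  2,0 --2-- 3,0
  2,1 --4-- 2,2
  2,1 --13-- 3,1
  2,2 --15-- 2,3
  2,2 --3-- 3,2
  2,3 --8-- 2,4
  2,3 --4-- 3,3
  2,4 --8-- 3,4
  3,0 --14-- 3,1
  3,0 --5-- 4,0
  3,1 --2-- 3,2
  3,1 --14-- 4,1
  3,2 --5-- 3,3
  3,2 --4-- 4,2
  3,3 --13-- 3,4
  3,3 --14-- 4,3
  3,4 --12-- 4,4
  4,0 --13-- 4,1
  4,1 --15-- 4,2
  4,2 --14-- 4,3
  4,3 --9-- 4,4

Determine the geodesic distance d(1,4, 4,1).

Shortest path: 1,4 → 1,3 → 2,3 → 3,3 → 3,2 → 3,1 → 4,1, total weight = 44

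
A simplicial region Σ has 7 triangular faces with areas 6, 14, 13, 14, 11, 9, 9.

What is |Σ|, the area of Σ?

6 + 14 + 13 + 14 + 11 + 9 + 9 = 76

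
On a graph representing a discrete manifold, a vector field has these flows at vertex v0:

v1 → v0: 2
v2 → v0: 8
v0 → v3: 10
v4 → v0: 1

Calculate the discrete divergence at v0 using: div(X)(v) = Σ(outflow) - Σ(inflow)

Divergence = sum of outgoing flows = (-2) + (-8) + 10 + (-1) = -1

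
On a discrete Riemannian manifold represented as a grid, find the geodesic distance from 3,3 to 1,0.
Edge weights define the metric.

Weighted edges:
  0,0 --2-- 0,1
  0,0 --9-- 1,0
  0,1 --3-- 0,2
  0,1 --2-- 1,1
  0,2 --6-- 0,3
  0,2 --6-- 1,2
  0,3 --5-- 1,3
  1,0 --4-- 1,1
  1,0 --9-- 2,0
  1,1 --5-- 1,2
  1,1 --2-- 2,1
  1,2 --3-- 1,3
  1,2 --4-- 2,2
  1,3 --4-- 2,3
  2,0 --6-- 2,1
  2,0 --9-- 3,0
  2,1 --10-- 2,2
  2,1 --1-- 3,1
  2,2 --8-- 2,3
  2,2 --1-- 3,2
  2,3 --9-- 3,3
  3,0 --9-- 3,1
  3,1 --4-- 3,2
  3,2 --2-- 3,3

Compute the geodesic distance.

Shortest path: 3,3 → 3,2 → 3,1 → 2,1 → 1,1 → 1,0, total weight = 13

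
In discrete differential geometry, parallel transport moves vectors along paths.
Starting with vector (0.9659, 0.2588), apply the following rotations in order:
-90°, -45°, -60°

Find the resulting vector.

Total rotation: (-90°) + (-45°) + (-60°) = -195° ≡ 165° (mod 360°). Final vector: (-1, 0)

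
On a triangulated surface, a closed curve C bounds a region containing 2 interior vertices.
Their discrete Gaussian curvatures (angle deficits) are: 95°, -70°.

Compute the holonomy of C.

Holonomy = total enclosed curvature = 95° + (-70°) = 25°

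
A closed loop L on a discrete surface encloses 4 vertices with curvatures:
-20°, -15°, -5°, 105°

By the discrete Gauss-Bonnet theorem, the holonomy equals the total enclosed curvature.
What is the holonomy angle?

Holonomy = total enclosed curvature = (-20°) + (-15°) + (-5°) + 105° = 65°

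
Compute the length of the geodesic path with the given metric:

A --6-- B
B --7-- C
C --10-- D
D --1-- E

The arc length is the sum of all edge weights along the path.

Arc length = 6 + 7 + 10 + 1 = 24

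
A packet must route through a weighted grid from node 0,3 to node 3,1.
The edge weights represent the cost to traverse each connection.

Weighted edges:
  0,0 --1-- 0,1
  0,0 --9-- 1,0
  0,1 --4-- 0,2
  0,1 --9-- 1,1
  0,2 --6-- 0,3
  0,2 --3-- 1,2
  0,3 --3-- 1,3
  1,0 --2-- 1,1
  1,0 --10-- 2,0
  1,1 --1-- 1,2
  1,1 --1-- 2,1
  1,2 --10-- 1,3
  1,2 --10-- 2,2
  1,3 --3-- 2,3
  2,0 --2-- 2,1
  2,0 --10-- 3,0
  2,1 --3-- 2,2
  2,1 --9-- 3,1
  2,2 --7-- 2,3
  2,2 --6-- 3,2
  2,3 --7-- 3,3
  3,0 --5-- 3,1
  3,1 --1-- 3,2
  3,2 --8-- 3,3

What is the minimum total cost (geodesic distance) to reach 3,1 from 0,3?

Shortest path: 0,3 → 0,2 → 1,2 → 1,1 → 2,1 → 3,1, total weight = 20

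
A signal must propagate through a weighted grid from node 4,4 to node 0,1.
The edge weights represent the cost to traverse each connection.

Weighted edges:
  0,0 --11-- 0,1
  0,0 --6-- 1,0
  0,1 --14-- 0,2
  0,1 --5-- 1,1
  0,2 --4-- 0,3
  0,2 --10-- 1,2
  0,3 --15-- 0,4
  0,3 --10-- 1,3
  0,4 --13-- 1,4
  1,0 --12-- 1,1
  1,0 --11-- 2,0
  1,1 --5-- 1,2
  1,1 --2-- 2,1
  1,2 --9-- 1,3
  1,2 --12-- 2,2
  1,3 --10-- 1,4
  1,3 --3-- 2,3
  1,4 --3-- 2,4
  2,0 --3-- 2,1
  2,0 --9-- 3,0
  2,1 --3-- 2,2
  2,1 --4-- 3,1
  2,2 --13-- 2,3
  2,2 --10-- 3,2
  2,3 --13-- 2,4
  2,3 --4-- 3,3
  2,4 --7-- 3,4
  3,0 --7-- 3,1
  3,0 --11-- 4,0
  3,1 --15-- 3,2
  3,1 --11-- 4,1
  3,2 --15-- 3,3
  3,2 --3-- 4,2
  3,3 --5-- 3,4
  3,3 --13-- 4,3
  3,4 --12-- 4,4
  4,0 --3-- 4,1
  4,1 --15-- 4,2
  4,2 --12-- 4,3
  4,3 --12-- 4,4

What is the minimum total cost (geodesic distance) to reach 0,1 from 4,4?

Shortest path: 4,4 → 3,4 → 3,3 → 2,3 → 1,3 → 1,2 → 1,1 → 0,1, total weight = 43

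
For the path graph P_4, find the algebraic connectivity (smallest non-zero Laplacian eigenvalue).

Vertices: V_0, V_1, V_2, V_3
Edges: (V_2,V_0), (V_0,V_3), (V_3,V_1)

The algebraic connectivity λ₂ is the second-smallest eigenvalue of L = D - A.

The path graph P_n has Laplacian eigenvalues λ_k = 2 − 2cos(kπ/n), k = 0, 1, …, n−1. Here n = 4:
k=0: 2 − 2cos(0) = 0.0; k=1: 2 − 2cos(π/4) = 0.5858; k=2: 2 − 2cos(π/2) = 2.0; k=3: 2 − 2cos(3π/4) = 3.4142.
Laplacian eigenvalues: [0.0, 0.5858, 2.0, 3.4142]. Algebraic connectivity (smallest non-zero eigenvalue) = 0.5858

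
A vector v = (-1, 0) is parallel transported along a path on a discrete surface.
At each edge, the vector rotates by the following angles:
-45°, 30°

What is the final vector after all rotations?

Total rotation: (-45°) + 30° = -15°. Final vector: (-0.9659, 0.2588)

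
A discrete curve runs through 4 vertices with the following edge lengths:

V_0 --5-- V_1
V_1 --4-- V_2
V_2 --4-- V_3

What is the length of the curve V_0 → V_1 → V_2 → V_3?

Arc length = 5 + 4 + 4 = 13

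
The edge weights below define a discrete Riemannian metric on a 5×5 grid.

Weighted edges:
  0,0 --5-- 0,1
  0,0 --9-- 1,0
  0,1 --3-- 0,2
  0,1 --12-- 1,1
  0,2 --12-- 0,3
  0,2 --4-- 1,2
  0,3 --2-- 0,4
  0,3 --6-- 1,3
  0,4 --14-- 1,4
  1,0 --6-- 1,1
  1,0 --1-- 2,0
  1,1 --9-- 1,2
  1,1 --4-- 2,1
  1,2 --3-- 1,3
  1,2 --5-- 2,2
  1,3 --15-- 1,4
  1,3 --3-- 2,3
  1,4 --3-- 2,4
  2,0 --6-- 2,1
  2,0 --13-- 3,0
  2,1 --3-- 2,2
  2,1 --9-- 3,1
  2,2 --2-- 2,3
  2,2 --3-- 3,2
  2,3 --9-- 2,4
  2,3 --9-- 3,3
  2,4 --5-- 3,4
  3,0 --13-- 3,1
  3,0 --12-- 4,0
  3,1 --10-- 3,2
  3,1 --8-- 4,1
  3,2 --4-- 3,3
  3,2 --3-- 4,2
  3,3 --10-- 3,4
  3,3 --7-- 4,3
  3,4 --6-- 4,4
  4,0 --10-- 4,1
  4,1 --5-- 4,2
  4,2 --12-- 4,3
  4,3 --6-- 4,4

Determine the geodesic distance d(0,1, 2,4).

Shortest path: 0,1 → 0,2 → 1,2 → 1,3 → 2,3 → 2,4, total weight = 22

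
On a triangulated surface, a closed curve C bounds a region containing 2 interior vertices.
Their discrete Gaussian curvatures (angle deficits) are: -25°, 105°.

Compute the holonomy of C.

Holonomy = total enclosed curvature = (-25°) + 105° = 80°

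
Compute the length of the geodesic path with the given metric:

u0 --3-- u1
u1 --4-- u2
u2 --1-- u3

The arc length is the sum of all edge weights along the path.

Arc length = 3 + 4 + 1 = 8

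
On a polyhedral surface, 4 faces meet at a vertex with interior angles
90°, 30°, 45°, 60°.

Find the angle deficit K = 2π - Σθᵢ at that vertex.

Sum of angles = 225°. K = 360° - 225° = 135°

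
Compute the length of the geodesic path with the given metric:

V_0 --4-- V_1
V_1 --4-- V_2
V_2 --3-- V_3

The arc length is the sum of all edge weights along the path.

Arc length = 4 + 4 + 3 = 11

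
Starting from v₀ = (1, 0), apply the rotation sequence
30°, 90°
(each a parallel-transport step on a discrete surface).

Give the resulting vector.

Total rotation: 30° + 90° = 120°. Final vector: (-0.5000, 0.8660)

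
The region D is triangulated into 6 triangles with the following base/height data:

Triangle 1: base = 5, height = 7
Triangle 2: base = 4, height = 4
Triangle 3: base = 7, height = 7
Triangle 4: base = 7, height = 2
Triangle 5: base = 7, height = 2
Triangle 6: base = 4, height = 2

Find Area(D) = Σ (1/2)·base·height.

(1/2)×5×7 + (1/2)×4×4 + (1/2)×7×7 + (1/2)×7×2 + (1/2)×7×2 + (1/2)×4×2 = 68.0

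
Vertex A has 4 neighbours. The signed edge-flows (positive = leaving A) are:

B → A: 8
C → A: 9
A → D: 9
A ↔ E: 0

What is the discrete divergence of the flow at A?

Divergence = sum of outgoing flows = (-8) + (-9) + 9 + 0 = -8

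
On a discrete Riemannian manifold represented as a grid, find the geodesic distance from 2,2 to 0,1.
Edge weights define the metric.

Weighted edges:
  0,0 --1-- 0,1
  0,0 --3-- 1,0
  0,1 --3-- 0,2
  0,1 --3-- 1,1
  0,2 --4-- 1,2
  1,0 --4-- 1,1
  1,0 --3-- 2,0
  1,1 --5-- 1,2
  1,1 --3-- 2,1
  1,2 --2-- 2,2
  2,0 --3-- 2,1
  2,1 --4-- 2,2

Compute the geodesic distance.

Shortest path: 2,2 → 1,2 → 0,2 → 0,1, total weight = 9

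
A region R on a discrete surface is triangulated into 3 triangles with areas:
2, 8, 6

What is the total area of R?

2 + 8 + 6 = 16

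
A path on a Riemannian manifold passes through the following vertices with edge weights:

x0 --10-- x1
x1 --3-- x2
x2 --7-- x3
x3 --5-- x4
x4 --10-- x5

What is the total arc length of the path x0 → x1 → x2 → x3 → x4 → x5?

Arc length = 10 + 3 + 7 + 5 + 10 = 35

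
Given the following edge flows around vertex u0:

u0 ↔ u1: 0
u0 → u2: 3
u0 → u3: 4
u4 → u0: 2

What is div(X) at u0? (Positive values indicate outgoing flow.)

Divergence = sum of outgoing flows = 0 + 3 + 4 + (-2) = 5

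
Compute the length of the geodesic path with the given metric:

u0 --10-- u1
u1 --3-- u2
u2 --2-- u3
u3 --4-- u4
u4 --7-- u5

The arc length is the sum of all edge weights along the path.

Arc length = 10 + 3 + 2 + 4 + 7 = 26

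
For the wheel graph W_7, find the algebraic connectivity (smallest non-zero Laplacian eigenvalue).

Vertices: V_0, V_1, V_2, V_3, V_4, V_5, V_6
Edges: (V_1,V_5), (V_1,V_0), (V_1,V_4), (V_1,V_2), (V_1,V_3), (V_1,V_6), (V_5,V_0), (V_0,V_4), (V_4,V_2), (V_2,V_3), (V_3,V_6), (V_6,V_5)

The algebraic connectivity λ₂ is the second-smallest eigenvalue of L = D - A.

The wheel W_7 is the join K_1 ∨ C_6 (a hub joined to every vertex of a cycle of length 6). For a join G ∨ H (G on p vertices, H on q vertices) the Laplacian spectrum is 0, p+q, the eigenvalues of L(G) other than one 0 each shifted by +q, and the eigenvalues of L(H) other than one 0 each shifted by +p. With G = K_1 (p = 1, nothing left after dropping its 0) and H = C_6 (q = 6, eigenvalues 2 − 2cos(2πk/6), k = 0, …, 5; drop k = 0), the spectrum of W_7 is 0, 7, and 1 + (2 − 2cos(2πk/6)) = 3 − 2cos(2πk/6) for k = 1, …, 5:
k=1: 3 − 2cos(π/3) = 2.0; k=2: 3 − 2cos(2π/3) = 4.0; k=3: 3 − 2cos(π) = 5.0; k=4: 3 − 2cos(4π/3) = 4.0; k=5: 3 − 2cos(5π/3) = 2.0.
Laplacian eigenvalues: [0.0, 2.0, 2.0, 4.0, 4.0, 5.0, 7.0]. Algebraic connectivity (smallest non-zero eigenvalue) = 2.0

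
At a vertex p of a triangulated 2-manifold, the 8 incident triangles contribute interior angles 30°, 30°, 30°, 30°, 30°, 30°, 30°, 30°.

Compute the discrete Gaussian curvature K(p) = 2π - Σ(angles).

Sum of angles = 240°. K = 360° - 240° = 120° = 2π/3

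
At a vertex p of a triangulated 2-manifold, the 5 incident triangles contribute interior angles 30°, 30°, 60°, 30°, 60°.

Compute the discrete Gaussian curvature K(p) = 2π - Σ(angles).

Sum of angles = 210°. K = 360° - 210° = 150° = 5π/6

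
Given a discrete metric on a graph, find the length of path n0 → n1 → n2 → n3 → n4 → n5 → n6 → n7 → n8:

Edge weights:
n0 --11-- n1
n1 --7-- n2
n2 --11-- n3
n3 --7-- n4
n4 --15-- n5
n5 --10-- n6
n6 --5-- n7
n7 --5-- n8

Arc length = 11 + 7 + 11 + 7 + 15 + 10 + 5 + 5 = 71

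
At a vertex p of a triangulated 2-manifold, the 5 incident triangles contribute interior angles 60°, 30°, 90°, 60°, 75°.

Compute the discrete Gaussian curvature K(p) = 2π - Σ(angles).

Sum of angles = 315°. K = 360° - 315° = 45° = π/4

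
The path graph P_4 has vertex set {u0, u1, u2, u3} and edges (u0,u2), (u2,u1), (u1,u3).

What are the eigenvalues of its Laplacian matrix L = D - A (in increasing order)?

The path graph P_n has Laplacian eigenvalues λ_k = 2 − 2cos(kπ/n), k = 0, 1, …, n−1. Here n = 4:
k=0: 2 − 2cos(0) = 0.0; k=1: 2 − 2cos(π/4) = 0.5858; k=2: 2 − 2cos(π/2) = 2.0; k=3: 2 − 2cos(3π/4) = 3.4142.
Laplacian eigenvalues (increasing order): [0.0, 0.5858, 2.0, 3.4142]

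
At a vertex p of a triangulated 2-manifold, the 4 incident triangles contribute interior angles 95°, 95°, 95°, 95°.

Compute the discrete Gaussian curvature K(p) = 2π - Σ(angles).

Sum of angles = 380°. K = 360° - 380° = -20° = -π/9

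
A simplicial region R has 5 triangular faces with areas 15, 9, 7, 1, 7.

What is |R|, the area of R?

15 + 9 + 7 + 1 + 7 = 39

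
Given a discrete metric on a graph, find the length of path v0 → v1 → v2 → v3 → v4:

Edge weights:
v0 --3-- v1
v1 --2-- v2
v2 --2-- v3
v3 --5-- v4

Arc length = 3 + 2 + 2 + 5 = 12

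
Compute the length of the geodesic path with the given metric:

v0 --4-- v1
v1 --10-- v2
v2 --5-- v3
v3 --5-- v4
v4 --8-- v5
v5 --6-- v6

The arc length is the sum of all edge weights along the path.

Arc length = 4 + 10 + 5 + 5 + 8 + 6 = 38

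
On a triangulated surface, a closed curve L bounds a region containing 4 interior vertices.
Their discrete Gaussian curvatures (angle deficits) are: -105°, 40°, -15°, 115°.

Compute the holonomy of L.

Holonomy = total enclosed curvature = (-105°) + 40° + (-15°) + 115° = 35°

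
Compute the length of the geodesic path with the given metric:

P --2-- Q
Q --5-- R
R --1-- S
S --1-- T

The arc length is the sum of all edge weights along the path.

Arc length = 2 + 5 + 1 + 1 = 9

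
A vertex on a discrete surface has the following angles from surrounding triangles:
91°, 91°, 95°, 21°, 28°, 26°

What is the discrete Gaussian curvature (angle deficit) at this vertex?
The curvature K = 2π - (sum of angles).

Sum of angles = 352°. K = 360° - 352° = 8° = 2π/45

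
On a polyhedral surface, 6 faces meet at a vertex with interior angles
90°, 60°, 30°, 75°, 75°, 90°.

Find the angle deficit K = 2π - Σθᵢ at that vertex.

Sum of angles = 420°. K = 360° - 420° = -60°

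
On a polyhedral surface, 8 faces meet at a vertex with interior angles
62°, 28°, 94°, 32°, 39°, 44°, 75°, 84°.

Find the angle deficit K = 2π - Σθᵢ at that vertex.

Sum of angles = 458°. K = 360° - 458° = -98° = -49π/90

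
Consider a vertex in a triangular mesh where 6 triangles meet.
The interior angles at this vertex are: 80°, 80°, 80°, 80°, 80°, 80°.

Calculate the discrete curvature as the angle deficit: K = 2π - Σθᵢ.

Sum of angles = 480°. K = 360° - 480° = -120°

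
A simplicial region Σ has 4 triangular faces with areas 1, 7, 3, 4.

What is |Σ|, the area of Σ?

1 + 7 + 3 + 4 = 15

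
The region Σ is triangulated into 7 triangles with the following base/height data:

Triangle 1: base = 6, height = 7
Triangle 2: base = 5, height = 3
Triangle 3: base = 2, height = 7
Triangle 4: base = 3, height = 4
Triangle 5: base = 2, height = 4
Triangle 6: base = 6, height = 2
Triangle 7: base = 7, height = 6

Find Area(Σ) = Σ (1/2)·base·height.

(1/2)×6×7 + (1/2)×5×3 + (1/2)×2×7 + (1/2)×3×4 + (1/2)×2×4 + (1/2)×6×2 + (1/2)×7×6 = 72.5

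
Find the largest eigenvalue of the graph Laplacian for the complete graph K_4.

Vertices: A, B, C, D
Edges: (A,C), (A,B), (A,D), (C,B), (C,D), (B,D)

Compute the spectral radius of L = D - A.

For the complete graph K_n, L = nI − J (J = all-ones matrix). J has eigenvalues n (once, eigenvector 𝟙) and 0 (multiplicity n−1), so L has eigenvalues 0 (once) and n (multiplicity n−1). Here n = 4: eigenvalue 0 once and 4 with multiplicity 3.
Laplacian eigenvalues: [0.0, 4.0, 4.0, 4.0]. Largest eigenvalue (spectral radius) = 4.0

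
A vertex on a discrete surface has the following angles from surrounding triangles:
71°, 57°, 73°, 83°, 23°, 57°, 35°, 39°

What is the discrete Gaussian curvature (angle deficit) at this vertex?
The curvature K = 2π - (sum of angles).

Sum of angles = 438°. K = 360° - 438° = -78° = -13π/30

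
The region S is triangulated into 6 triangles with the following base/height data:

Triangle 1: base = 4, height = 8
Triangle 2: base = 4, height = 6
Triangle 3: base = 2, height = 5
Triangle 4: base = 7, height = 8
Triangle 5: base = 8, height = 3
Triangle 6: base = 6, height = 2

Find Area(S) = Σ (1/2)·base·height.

(1/2)×4×8 + (1/2)×4×6 + (1/2)×2×5 + (1/2)×7×8 + (1/2)×8×3 + (1/2)×6×2 = 79.0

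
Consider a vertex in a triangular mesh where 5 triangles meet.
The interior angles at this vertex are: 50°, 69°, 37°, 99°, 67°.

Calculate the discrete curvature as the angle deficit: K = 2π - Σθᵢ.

Sum of angles = 322°. K = 360° - 322° = 38° = 19π/90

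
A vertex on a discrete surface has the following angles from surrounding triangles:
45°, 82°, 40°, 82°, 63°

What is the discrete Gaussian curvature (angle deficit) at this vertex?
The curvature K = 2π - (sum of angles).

Sum of angles = 312°. K = 360° - 312° = 48° = 4π/15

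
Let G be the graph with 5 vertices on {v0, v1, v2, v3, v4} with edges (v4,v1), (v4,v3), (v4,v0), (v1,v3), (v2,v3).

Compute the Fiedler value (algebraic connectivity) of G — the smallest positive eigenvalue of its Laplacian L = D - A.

Degrees: deg(v0) = 1, deg(v1) = 2, deg(v2) = 1, deg(v3) = 3, deg(v4) = 3.
L = D − A with rows/columns ordered (v0, v1, v2, v3, v4):
  [ 1,  0,  0,  0, -1]
  [ 0,  2,  0, -1, -1]
  [ 0,  0,  1, -1,  0]
  [ 0, -1, -1,  3, -1]
  [-1, -1,  0, -1,  3]
Characteristic polynomial: det(λI − L) = λ(λ² − 5λ + 3)(λ² − 5λ + 5).
Roots: λ = 0; (λ² − 5λ + 3) = 0 ⇒ λ = (5 ± √13)/2 ≈ 0.6972, 4.3028; (λ² − 5λ + 5) = 0 ⇒ λ = (5 ± √5)/2 ≈ 1.382, 3.618.
(Check: the roots sum (with multiplicity) to 10, matching trace L = Σdeg = 2·5 = 10.)
Laplacian eigenvalues: [0.0, 0.6972, 1.382, 3.618, 4.3028]. Algebraic connectivity (smallest non-zero eigenvalue) = 0.6972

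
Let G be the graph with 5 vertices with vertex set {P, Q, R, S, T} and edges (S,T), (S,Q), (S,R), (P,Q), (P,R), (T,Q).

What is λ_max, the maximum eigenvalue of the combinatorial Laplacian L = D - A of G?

Degrees: deg(P) = 2, deg(Q) = 3, deg(R) = 2, deg(S) = 3, deg(T) = 2.
L = D − A with rows/columns ordered (P, Q, R, S, T):
  [ 2, -1, -1,  0,  0]
  [-1,  3,  0, -1, -1]
  [-1,  0,  2, -1,  0]
  [ 0, -1, -1,  3, -1]
  [ 0, -1,  0, -1,  2]
Characteristic polynomial: det(λI − L) = λ(λ² − 5λ + 5)(λ² − 7λ + 11).
Roots: λ = 0; (λ² − 5λ + 5) = 0 ⇒ λ = (5 ± √5)/2 ≈ 1.382, 3.618; (λ² − 7λ + 11) = 0 ⇒ λ = (7 ± √5)/2 ≈ 2.382, 4.618.
(Check: the roots sum (with multiplicity) to 12, matching trace L = Σdeg = 2·6 = 12.)
Laplacian eigenvalues: [0.0, 1.382, 2.382, 3.618, 4.618]. Largest eigenvalue (spectral radius) = 4.618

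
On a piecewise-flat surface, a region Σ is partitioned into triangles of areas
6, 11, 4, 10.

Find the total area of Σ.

6 + 11 + 4 + 10 = 31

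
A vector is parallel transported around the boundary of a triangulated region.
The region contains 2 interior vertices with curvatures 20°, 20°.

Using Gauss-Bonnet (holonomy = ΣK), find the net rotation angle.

Holonomy = total enclosed curvature = 20° + 20° = 40°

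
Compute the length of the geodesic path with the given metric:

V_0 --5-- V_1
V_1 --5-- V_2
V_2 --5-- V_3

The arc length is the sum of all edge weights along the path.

Arc length = 5 + 5 + 5 = 15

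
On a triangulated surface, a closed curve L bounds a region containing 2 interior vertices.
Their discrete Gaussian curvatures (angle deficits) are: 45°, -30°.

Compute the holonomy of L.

Holonomy = total enclosed curvature = 45° + (-30°) = 15°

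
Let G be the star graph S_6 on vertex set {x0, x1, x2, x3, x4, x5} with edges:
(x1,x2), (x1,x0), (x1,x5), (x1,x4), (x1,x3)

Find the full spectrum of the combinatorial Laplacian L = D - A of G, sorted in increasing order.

The star S_6 is the complete bipartite graph K_{1,5} (one hub of degree 5, 5 leaves of degree 1). The Laplacian spectrum of K_{p,q} is 0, p (multiplicity q−1), q (multiplicity p−1), p+q. With p = 1, q = 5: 0 once, 1 with multiplicity 4, and 6 once. (Check: trace L = sum of degrees = 10 = 4·1 + 6.)
Laplacian eigenvalues (increasing order): [0.0, 1.0, 1.0, 1.0, 1.0, 6.0]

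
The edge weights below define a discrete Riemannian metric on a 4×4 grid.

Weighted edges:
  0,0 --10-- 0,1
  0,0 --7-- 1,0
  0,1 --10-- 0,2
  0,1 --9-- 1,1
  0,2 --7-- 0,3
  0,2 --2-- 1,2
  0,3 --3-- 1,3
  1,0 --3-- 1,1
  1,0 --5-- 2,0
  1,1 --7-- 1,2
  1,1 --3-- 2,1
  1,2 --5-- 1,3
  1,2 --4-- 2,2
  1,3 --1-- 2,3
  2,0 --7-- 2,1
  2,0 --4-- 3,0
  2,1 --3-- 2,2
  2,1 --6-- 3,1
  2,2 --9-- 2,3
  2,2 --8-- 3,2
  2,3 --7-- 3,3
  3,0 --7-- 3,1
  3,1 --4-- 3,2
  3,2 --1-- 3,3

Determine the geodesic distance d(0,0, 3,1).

Shortest path: 0,0 → 1,0 → 1,1 → 2,1 → 3,1, total weight = 19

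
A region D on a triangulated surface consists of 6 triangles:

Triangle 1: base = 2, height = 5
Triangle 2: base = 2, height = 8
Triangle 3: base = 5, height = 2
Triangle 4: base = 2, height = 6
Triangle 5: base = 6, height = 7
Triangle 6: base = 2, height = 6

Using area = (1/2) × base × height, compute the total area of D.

(1/2)×2×5 + (1/2)×2×8 + (1/2)×5×2 + (1/2)×2×6 + (1/2)×6×7 + (1/2)×2×6 = 51.0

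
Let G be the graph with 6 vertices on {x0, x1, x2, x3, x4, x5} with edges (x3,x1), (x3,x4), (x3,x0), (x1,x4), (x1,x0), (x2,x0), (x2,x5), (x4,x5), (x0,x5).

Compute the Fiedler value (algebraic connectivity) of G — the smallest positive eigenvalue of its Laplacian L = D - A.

Degrees: deg(x0) = 4, deg(x1) = 3, deg(x2) = 2, deg(x3) = 3, deg(x4) = 3, deg(x5) = 3.
L = D − A with rows/columns ordered (x0, x1, x2, x3, x4, x5):
  [ 4, -1, -1, -1,  0, -1]
  [-1,  3,  0, -1, -1,  0]
  [-1,  0,  2,  0,  0, -1]
  [-1, -1,  0,  3, -1,  0]
  [ 0, -1,  0, -1,  3, -1]
  [-1,  0, -1,  0, -1,  3]
Characteristic polynomial: det(λI − L) = λ(λ² − 7λ + 8)(λ − 3)(λ − 4)².
Roots: λ = 0; (λ² − 7λ + 8) = 0 ⇒ λ = (7 ± √17)/2 ≈ 1.4384, 5.5616; (λ − 3) = 0 ⇒ λ = 3; (λ − 4) = 0 ⇒ λ = 4 (multiplicity 2).
(Check: the roots sum (with multiplicity) to 18, matching trace L = Σdeg = 2·9 = 18.)
Laplacian eigenvalues: [0.0, 1.4384, 3.0, 4.0, 4.0, 5.5616]. Algebraic connectivity (smallest non-zero eigenvalue) = 1.4384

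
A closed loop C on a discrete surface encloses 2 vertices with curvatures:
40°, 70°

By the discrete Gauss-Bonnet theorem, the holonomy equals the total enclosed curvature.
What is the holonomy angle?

Holonomy = total enclosed curvature = 40° + 70° = 110°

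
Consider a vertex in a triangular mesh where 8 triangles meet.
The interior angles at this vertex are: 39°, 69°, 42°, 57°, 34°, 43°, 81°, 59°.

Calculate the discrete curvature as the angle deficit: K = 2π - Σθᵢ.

Sum of angles = 424°. K = 360° - 424° = -64° = -16π/45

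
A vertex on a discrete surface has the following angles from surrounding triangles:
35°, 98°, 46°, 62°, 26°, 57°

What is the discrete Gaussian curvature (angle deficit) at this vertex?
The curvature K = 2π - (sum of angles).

Sum of angles = 324°. K = 360° - 324° = 36° = π/5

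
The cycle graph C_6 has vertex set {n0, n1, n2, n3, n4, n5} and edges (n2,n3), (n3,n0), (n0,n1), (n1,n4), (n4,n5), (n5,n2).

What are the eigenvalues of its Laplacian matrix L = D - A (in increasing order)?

The cycle graph C_n has Laplacian eigenvalues λ_k = 2 − 2cos(2πk/n), k = 0, 1, …, n−1. Here n = 6:
k=0: 2 − 2cos(0) = 0.0; k=1: 2 − 2cos(π/3) = 1.0; k=2: 2 − 2cos(2π/3) = 3.0; k=3: 2 − 2cos(π) = 4.0; k=4: 2 − 2cos(4π/3) = 3.0; k=5: 2 − 2cos(5π/3) = 1.0.
Laplacian eigenvalues (increasing order): [0.0, 1.0, 1.0, 3.0, 3.0, 4.0]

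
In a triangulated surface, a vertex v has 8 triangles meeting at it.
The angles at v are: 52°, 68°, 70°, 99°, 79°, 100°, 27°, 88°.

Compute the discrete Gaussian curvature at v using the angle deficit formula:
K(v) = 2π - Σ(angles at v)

Sum of angles = 583°. K = 360° - 583° = -223° = -223π/180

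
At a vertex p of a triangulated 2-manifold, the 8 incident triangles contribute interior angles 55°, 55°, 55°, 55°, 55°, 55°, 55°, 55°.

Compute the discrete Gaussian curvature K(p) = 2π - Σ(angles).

Sum of angles = 440°. K = 360° - 440° = -80°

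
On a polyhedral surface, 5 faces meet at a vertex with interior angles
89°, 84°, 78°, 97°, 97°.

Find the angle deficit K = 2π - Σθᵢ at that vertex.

Sum of angles = 445°. K = 360° - 445° = -85° = -17π/36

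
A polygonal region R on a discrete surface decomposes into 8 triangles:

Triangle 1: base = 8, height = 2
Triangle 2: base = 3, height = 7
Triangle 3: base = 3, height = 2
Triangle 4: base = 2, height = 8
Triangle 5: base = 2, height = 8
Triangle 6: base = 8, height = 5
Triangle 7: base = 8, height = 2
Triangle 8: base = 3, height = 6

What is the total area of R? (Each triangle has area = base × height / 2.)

(1/2)×8×2 + (1/2)×3×7 + (1/2)×3×2 + (1/2)×2×8 + (1/2)×2×8 + (1/2)×8×5 + (1/2)×8×2 + (1/2)×3×6 = 74.5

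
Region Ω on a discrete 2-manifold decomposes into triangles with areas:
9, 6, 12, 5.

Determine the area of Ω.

9 + 6 + 12 + 5 = 32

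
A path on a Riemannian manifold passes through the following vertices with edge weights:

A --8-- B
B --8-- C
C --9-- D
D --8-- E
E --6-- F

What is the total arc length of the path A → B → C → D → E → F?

Arc length = 8 + 8 + 9 + 8 + 6 = 39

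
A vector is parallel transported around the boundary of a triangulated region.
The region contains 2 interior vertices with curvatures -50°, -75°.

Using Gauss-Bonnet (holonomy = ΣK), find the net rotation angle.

Holonomy = total enclosed curvature = (-50°) + (-75°) = -125°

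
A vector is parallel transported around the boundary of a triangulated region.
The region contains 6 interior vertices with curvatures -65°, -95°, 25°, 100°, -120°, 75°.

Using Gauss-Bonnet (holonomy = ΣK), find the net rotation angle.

Holonomy = total enclosed curvature = (-65°) + (-95°) + 25° + 100° + (-120°) + 75° = -80°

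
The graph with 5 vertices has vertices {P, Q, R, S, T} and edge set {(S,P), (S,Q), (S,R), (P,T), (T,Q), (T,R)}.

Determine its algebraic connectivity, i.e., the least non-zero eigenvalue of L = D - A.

Degrees: deg(P) = 2, deg(Q) = 2, deg(R) = 2, deg(S) = 3, deg(T) = 3.
L = D − A with rows/columns ordered (P, Q, R, S, T):
  [ 2,  0,  0, -1, -1]
  [ 0,  2,  0, -1, -1]
  [ 0,  0,  2, -1, -1]
  [-1, -1, -1,  3,  0]
  [-1, -1, -1,  0,  3]
Characteristic polynomial: det(λI − L) = λ(λ − 2)²(λ − 3)(λ − 5).
Roots: λ = 0; (λ − 2) = 0 ⇒ λ = 2 (multiplicity 2); (λ − 3) = 0 ⇒ λ = 3; (λ − 5) = 0 ⇒ λ = 5.
(Check: the roots sum (with multiplicity) to 12, matching trace L = Σdeg = 2·6 = 12.)
Laplacian eigenvalues: [0.0, 2.0, 2.0, 3.0, 5.0]. Algebraic connectivity (smallest non-zero eigenvalue) = 2.0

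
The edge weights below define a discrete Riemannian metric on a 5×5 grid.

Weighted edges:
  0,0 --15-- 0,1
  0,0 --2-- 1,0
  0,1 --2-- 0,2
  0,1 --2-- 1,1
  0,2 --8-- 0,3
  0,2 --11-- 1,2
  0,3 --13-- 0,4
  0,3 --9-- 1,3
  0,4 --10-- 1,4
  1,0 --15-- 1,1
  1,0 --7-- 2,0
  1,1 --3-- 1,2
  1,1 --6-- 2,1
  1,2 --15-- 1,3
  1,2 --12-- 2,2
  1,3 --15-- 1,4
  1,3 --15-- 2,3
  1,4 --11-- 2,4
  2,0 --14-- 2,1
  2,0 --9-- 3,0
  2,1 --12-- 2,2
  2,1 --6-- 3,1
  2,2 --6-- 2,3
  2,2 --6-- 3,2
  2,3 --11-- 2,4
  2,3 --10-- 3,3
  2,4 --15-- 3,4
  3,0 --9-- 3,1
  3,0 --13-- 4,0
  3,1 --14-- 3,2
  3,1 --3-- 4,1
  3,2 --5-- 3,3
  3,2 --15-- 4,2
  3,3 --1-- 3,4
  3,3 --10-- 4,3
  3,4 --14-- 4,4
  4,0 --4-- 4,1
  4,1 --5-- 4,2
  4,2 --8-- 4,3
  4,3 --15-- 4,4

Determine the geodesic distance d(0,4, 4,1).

Shortest path: 0,4 → 0,3 → 0,2 → 0,1 → 1,1 → 2,1 → 3,1 → 4,1, total weight = 40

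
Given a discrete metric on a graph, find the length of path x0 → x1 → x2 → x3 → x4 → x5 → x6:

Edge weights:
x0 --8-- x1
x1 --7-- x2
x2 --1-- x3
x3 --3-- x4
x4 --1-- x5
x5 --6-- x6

Arc length = 8 + 7 + 1 + 3 + 1 + 6 = 26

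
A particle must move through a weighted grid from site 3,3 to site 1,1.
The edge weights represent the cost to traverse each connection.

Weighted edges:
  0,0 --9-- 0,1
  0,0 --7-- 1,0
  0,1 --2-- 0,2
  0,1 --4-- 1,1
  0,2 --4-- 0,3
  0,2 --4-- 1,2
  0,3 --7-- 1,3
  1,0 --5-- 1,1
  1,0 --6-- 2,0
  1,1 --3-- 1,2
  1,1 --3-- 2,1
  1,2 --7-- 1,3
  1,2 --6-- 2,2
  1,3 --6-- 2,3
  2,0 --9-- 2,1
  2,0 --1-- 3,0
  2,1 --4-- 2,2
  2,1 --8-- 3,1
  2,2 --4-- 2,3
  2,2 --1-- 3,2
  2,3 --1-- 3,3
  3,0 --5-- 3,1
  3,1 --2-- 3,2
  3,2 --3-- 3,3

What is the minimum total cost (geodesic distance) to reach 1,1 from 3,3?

Shortest path: 3,3 → 3,2 → 2,2 → 2,1 → 1,1, total weight = 11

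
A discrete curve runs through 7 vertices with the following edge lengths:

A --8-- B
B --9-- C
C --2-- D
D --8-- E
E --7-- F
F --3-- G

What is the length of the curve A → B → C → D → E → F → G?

Arc length = 8 + 9 + 2 + 8 + 7 + 3 = 37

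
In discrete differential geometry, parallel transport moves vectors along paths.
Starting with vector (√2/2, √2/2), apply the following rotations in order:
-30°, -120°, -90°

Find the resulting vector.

Total rotation: (-30°) + (-120°) + (-90°) = -240° ≡ 120° (mod 360°). Final vector: (-0.9659, 0.2588)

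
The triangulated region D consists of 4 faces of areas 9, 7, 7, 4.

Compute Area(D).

9 + 7 + 7 + 4 = 27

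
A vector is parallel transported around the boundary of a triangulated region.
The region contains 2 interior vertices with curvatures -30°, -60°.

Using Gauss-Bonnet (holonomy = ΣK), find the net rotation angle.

Holonomy = total enclosed curvature = (-30°) + (-60°) = -90°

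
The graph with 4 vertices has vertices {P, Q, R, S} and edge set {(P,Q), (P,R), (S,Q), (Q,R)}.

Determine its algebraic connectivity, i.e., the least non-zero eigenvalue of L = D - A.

Degrees: deg(P) = 2, deg(Q) = 3, deg(R) = 2, deg(S) = 1.
L = D − A with rows/columns ordered (P, Q, R, S):
  [ 2, -1, -1,  0]
  [-1,  3, -1, -1]
  [-1, -1,  2,  0]
  [ 0, -1,  0,  1]
Characteristic polynomial: det(λI − L) = λ(λ − 1)(λ − 3)(λ − 4).
Roots: λ = 0; (λ − 1) = 0 ⇒ λ = 1; (λ − 3) = 0 ⇒ λ = 3; (λ − 4) = 0 ⇒ λ = 4.
(Check: the roots sum (with multiplicity) to 8, matching trace L = Σdeg = 2·4 = 8.)
Laplacian eigenvalues: [0.0, 1.0, 3.0, 4.0]. Algebraic connectivity (smallest non-zero eigenvalue) = 1.0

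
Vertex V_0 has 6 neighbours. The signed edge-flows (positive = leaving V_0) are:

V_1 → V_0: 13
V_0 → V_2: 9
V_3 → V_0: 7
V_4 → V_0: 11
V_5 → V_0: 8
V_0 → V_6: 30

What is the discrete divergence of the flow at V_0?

Divergence = sum of outgoing flows = (-13) + 9 + (-7) + (-11) + (-8) + 30 = 0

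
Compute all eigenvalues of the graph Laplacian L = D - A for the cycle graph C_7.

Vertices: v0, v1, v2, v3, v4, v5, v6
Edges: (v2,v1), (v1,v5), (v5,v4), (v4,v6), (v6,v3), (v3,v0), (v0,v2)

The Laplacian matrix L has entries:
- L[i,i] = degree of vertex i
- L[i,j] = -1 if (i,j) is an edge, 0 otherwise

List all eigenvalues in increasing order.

The cycle graph C_n has Laplacian eigenvalues λ_k = 2 − 2cos(2πk/n), k = 0, 1, …, n−1. Here n = 7:
k=0: 2 − 2cos(0) = 0.0; k=1: 2 − 2cos(2π/7) = 0.753; k=2: 2 − 2cos(4π/7) = 2.445; k=3: 2 − 2cos(6π/7) = 3.8019; k=4: 2 − 2cos(8π/7) = 3.8019; k=5: 2 − 2cos(10π/7) = 2.445; k=6: 2 − 2cos(12π/7) = 0.753.
Laplacian eigenvalues (increasing order): [0.0, 0.753, 0.753, 2.445, 2.445, 3.8019, 3.8019]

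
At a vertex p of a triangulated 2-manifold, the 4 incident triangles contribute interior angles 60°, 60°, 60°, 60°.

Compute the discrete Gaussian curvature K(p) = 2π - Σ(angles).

Sum of angles = 240°. K = 360° - 240° = 120°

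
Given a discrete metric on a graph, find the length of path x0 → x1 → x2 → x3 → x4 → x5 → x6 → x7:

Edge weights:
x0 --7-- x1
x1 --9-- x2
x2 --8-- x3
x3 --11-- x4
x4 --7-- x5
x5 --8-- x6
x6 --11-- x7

Arc length = 7 + 9 + 8 + 11 + 7 + 8 + 11 = 61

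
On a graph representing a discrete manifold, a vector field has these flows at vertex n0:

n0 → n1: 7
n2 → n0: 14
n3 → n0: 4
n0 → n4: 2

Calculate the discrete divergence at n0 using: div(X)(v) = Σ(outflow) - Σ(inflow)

Divergence = sum of outgoing flows = 7 + (-14) + (-4) + 2 = -9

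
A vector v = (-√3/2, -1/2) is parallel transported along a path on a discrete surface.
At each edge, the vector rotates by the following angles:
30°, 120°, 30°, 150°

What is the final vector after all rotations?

Total rotation: 30° + 120° + 30° + 150° = 330° ≡ -30° (mod 360°). Final vector: (-1, 0)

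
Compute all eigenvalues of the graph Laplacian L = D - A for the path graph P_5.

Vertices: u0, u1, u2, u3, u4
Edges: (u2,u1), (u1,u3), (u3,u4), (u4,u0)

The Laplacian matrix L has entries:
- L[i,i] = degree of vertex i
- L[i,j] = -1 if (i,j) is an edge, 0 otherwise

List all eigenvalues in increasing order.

The path graph P_n has Laplacian eigenvalues λ_k = 2 − 2cos(kπ/n), k = 0, 1, …, n−1. Here n = 5:
k=0: 2 − 2cos(0) = 0.0; k=1: 2 − 2cos(π/5) = 0.382; k=2: 2 − 2cos(2π/5) = 1.382; k=3: 2 − 2cos(3π/5) = 2.618; k=4: 2 − 2cos(4π/5) = 3.618.
Laplacian eigenvalues (increasing order): [0.0, 0.382, 1.382, 2.618, 3.618]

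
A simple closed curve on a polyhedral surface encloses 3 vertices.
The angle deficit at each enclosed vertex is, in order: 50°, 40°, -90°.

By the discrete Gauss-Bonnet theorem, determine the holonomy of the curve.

Holonomy = total enclosed curvature = 50° + 40° + (-90°) = 0°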